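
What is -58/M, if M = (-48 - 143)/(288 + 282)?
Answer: 33060/191 ≈ 173.09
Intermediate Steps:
M = -191/570 ≈ -0.33509
-58/M = -58/(-191/570) = -58*(-570/191) = 33060/191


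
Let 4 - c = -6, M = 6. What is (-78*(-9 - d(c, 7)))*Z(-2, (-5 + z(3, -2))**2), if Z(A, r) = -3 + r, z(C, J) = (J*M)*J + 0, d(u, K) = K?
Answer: 446784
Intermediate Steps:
c = 10 (c = 4 - 1*(-6) = 4 + 6 = 10)
z(C, J) = 6*J**2 (z(C, J) = (J*6)*J + 0 = (6*J)*J + 0 = 6*J**2 + 0 = 6*J**2)
(-78*(-9 - d(c, 7)))*Z(-2, (-5 + z(3, -2))**2) = (-78*(-9 - 1*7))*(-3 + (-5 + 6*(-2)**2)**2) = (-78*(-9 - 7))*(-3 + (-5 + 6*4)**2) = (-78*(-16))*(-3 + (-5 + 24)**2) = 1248*(-3 + 19**2) = 1248*(-3 + 361) = 1248*358 = 446784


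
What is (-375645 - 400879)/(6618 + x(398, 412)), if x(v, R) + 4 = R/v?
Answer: -5518867/47014 ≈ -117.39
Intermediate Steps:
x(v, R) = -4 + R/v
(-375645 - 400879)/(6618 + x(398, 412)) = (-375645 - 400879)/(6618 + (-4 + 412/398)) = -776524/(6618 + (-4 + 412*(1/398))) = -776524/(6618 + (-4 + 206/199)) = -776524/(6618 - 590/199) = -776524/1316392/199 = -776524*199/1316392 = -5518867/47014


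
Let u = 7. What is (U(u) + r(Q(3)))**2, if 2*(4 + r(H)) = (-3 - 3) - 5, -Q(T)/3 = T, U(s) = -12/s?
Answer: 24649/196 ≈ 125.76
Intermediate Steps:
Q(T) = -3*T
r(H) = -19/2 (r(H) = -4 + ((-3 - 3) - 5)/2 = -4 + (-6 - 5)/2 = -4 + (1/2)*(-11) = -4 - 11/2 = -19/2)
(U(u) + r(Q(3)))**2 = (-12/7 - 19/2)**2 = (-157/14)**2 = 24649/196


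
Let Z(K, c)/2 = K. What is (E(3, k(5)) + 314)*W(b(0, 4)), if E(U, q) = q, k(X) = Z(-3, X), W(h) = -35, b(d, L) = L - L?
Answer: -10780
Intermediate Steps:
b(d, L) = 0
Z(K, c) = 2*K
k(X) = -6 (k(X) = 2*(-3) = -6)
(E(3, k(5)) + 314)*W(b(0, 4)) = (-6 + 314)*(-35) = 308*(-35) = -10780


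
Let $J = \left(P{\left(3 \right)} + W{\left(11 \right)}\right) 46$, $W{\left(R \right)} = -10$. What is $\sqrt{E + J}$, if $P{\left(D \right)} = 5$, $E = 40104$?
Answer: $\sqrt{39874} \approx 199.68$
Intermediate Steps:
$J = -230$ ($J = \left(5 - 10\right) 46 = \left(-5\right) 46 = -230$)
$\sqrt{E + J} = \sqrt{40104 - 230} = \sqrt{39874}$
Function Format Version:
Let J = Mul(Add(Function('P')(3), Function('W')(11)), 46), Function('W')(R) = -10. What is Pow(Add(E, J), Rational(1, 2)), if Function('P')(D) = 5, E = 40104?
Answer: Pow(39874, Rational(1, 2)) ≈ 199.68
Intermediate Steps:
J = -230 (J = Mul(Add(5, -10), 46) = Mul(-5, 46) = -230)
Pow(Add(E, J), Rational(1, 2)) = Pow(Add(40104, -230), Rational(1, 2)) = Pow(39874, Rational(1, 2))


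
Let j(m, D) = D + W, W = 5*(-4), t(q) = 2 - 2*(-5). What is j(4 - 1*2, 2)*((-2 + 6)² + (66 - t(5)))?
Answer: -1260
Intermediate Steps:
t(q) = 12 (t(q) = 2 + 10 = 12)
W = -20
j(m, D) = -20 + D (j(m, D) = D - 20 = -20 + D)
j(4 - 1*2, 2)*((-2 + 6)² + (66 - t(5))) = (-20 + 2)*((-2 + 6)² + (66 - 1*12)) = -18*(4² + (66 - 12)) = -18*(16 + 54) = -18*70 = -1260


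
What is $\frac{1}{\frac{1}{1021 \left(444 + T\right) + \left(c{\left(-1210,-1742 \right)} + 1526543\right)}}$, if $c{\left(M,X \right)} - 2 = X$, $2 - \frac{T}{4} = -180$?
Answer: $2721415$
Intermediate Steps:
$T = 728$ ($T = 8 - -720 = 8 + 720 = 728$)
$c{\left(M,X \right)} = 2 + X$
$\frac{1}{\frac{1}{1021 \left(444 + T\right) + \left(c{\left(-1210,-1742 \right)} + 1526543\right)}} = \frac{1}{\frac{1}{1021 \left(444 + 728\right) + \left(\left(2 - 1742\right) + 1526543\right)}} = \frac{1}{\frac{1}{1021 \cdot 1172 + \left(-1740 + 1526543\right)}} = \frac{1}{\frac{1}{1196612 + 1524803}} = \frac{1}{\frac{1}{2721415}} = 2721415$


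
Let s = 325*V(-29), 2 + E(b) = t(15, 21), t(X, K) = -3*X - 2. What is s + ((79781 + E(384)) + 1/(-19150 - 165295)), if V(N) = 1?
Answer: 14766113364/184445 ≈ 80057.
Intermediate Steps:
t(X, K) = -2 - 3*X
E(b) = -49 (E(b) = -2 + (-2 - 3*15) = -2 + (-2 - 45) = -2 - 47 = -49)
s = 325 (s = 325*1 = 325)
s + ((79781 + E(384)) + 1/(-19150 - 165295)) = 325 + ((79781 - 49) + 1/(-19150 - 165295)) = 325 + (79732 + 1/(-184445)) = 325 + (79732 - 1/184445) = 325 + 14706168739/184445 = 14766113364/184445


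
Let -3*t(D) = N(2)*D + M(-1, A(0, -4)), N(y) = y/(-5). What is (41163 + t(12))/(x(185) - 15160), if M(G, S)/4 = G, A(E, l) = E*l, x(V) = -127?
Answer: -617489/229305 ≈ -2.6929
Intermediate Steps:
M(G, S) = 4*G
N(y) = -y/5 (N(y) = y*(-⅕) = -y/5)
t(D) = 4/3 + 2*D/15 (t(D) = -((-⅕*2)*D + 4*(-1))/3 = -(-2*D/5 - 4)/3 = -(-4 - 2*D/5)/3 = 4/3 + 2*D/15)
(41163 + t(12))/(x(185) - 15160) = (41163 + (4/3 + (2/15)*12))/(-127 - 15160) = (41163 + (4/3 + 8/5))/(-15287) = (41163 + 44/15)*(-1/15287) = (617489/15)*(-1/15287) = -617489/229305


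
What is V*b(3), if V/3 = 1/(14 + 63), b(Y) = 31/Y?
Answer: 31/77 ≈ 0.40260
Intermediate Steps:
V = 3/77 (V = 3/(14 + 63) = 3/77 ≈ 0.038961)
V*b(3) = 3*(31/3)/77 = 3*(31*(1/3))/77 = (3/77)*(31/3) = 31/77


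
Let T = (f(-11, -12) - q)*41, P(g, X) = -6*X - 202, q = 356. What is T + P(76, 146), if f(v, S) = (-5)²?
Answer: -14649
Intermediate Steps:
f(v, S) = 25
P(g, X) = -202 - 6*X
T = -13571 (T = (25 - 1*356)*41 = (25 - 356)*41 = -331*41 = -13571)
T + P(76, 146) = -13571 + (-202 - 6*146) = -13571 + (-202 - 876) = -13571 - 1078 = -14649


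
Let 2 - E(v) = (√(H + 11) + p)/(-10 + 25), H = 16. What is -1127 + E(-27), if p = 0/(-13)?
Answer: -1125 - √3/5 ≈ -1125.3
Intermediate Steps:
p = 0 (p = 0*(-1/13) = 0)
E(v) = 2 - √3/5 (E(v) = 2 - (√(16 + 11) + 0)/(-10 + 25) = 2 - (√27 + 0)/15 = 2 - (3*√3 + 0)/15 = 2 - 3*√3/15 = 2 - √3/5)
-1127 + E(-27) = -1127 + (2 - √3/5) = -1125 - √3/5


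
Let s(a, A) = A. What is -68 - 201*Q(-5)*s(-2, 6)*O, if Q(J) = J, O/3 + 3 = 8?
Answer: 90382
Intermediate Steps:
O = 15 (O = -9 + 3*8 = -9 + 24 = 15)
-68 - 201*Q(-5)*s(-2, 6)*O = -68 - 201*(-5*6)*15 = -68 - (-6030)*15 = -68 - 201*(-450) = -68 + 90450 = 90382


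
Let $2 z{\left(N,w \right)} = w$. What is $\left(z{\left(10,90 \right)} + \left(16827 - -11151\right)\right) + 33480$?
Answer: $61503$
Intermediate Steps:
$z{\left(N,w \right)} = \frac{w}{2}$
$\left(z{\left(10,90 \right)} + \left(16827 - -11151\right)\right) + 33480 = \left(\frac{1}{2} \cdot 90 + \left(16827 - -11151\right)\right) + 33480 = \left(45 + \left(16827 + 11151\right)\right) + 33480 = \left(45 + 27978\right) + 33480 = 28023 + 33480 = 61503$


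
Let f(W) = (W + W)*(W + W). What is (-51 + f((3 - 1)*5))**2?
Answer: 121801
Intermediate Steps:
f(W) = 4*W**2 (f(W) = (2*W)*(2*W) = 4*W**2)
(-51 + f((3 - 1)*5))**2 = (-51 + 4*((3 - 1)*5)**2)**2 = (-51 + 4*(2*5)**2)**2 = (-51 + 4*10**2)**2 = (-51 + 4*100)**2 = (-51 + 400)**2 = 349**2 = 121801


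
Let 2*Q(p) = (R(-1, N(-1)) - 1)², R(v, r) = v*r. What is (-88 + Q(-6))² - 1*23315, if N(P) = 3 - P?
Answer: -70459/4 ≈ -17615.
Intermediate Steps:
R(v, r) = r*v
Q(p) = 25/2 (Q(p) = ((3 - 1*(-1))*(-1) - 1)²/2 = ((3 + 1)*(-1) - 1)²/2 = (4*(-1) - 1)²/2 = (-4 - 1)²/2 = (½)*(-5)² = (½)*25 = 25/2)
(-88 + Q(-6))² - 1*23315 = (-88 + 25/2)² - 1*23315 = (-151/2)² - 23315 = 22801/4 - 23315 = -70459/4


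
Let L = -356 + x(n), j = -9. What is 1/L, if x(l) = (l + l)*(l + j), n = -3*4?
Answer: 1/148 ≈ 0.0067568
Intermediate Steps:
n = -12
x(l) = 2*l*(-9 + l) (x(l) = (l + l)*(l - 9) = (2*l)*(-9 + l) = 2*l*(-9 + l))
L = 148 (L = -356 + 2*(-12)*(-9 - 12) = -356 + 2*(-12)*(-21) = -356 + 504 = 148)
1/L = 1/148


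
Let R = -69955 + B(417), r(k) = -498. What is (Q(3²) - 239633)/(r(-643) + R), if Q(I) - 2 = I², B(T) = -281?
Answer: 39925/11789 ≈ 3.3866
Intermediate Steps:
Q(I) = 2 + I²
R = -70236 (R = -69955 - 281 = -70236)
(Q(3²) - 239633)/(r(-643) + R) = ((2 + (3²)²) - 239633)/(-498 - 70236) = ((2 + 9²) - 239633)/(-70734) = ((2 + 81) - 239633)*(-1/70734) = (83 - 239633)*(-1/70734) = -239550*(-1/70734) = 39925/11789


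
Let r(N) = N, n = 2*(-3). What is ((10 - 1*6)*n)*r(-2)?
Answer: 48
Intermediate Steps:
n = -6
((10 - 1*6)*n)*r(-2) = ((10 - 1*6)*(-6))*(-2) = ((10 - 6)*(-6))*(-2) = (4*(-6))*(-2) = -24*(-2) = 48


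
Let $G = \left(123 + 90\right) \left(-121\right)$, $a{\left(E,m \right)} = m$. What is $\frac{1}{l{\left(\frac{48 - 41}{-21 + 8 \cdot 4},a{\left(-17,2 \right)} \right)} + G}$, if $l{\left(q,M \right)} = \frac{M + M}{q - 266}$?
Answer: $- \frac{2919}{75231431} \approx -3.88 \cdot 10^{-5}$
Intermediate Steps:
$l{\left(q,M \right)} = \frac{2 M}{-266 + q}$
$G = -25773$ ($G = 213 \left(-121\right) = -25773$)
$\frac{1}{l{\left(\frac{48 - 41}{-21 + 8 \cdot 4},a{\left(-17,2 \right)} \right)} + G} = \frac{1}{2 \cdot 2 \frac{1}{-266 + \frac{48 - 41}{-21 + 8 \cdot 4}} - 25773} = \frac{1}{2 \cdot 2 \frac{1}{-266 + \frac{7}{-21 + 32}} - 25773} = \frac{1}{2 \cdot 2 \frac{1}{-266 + \frac{7}{11}} - 25773} = \frac{1}{2 \cdot 2 \frac{1}{- \frac{2919}{11}} - 25773} = \frac{1}{2 \cdot 2 \left(- \frac{11}{2919}\right) - 25773} = \frac{1}{- \frac{44}{2919} - 25773} = \frac{1}{- \frac{75231431}{2919}} = - \frac{2919}{75231431}$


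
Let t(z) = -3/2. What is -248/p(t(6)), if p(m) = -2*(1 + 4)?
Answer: 124/5 ≈ 24.800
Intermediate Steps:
t(z) = -3/2 (t(z) = -3*½ = -3/2)
p(m) = -10 (p(m) = -2*5 = -10)
-248/p(t(6)) = -248/(-10) = -248*(-⅒) = 124/5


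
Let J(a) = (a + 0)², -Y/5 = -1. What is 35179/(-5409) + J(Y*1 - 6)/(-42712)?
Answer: -1502570857/231029208 ≈ -6.5038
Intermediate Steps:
Y = 5 (Y = -5*(-1) = 5)
J(a) = a²
35179/(-5409) + J(Y*1 - 6)/(-42712) = 35179/(-5409) + (5*1 - 6)²/(-42712) = 35179*(-1/5409) + (5 - 6)²*(-1/42712) = -35179/5409 + (-1)²*(-1/42712) = -35179/5409 + 1*(-1/42712) = -35179/5409 - 1/42712 = -1502570857/231029208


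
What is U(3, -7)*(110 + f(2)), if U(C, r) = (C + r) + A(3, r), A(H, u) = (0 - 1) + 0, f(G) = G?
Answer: -560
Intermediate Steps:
A(H, u) = -1 (A(H, u) = -1 + 0 = -1)
U(C, r) = -1 + C + r (U(C, r) = (C + r) - 1 = -1 + C + r)
U(3, -7)*(110 + f(2)) = (-1 + 3 - 7)*(110 + 2) = -5*112 = -560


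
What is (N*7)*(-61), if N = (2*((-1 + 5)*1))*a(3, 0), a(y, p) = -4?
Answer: 13664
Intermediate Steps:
N = -32 (N = (2*((-1 + 5)*1))*(-4) = (2*(4*1))*(-4) = (2*4)*(-4) = 8*(-4) = -32)
(N*7)*(-61) = -32*7*(-61) = -224*(-61) = 13664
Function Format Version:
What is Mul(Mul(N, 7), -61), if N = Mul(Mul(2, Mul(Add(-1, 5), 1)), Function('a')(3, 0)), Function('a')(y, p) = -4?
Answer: 13664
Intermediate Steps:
N = -32 (N = Mul(Mul(2, Mul(Add(-1, 5), 1)), -4) = Mul(Mul(2, Mul(4, 1)), -4) = Mul(Mul(2, 4), -4) = Mul(8, -4) = -32)
Mul(Mul(N, 7), -61) = Mul(Mul(-32, 7), -61) = Mul(-224, -61) = 13664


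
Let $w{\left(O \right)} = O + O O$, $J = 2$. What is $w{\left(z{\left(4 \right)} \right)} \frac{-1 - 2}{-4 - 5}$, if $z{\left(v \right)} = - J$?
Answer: $\frac{2}{3} \approx 0.66667$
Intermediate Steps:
$z{\left(v \right)} = -2$ ($z{\left(v \right)} = \left(-1\right) 2 = -2$)
$w{\left(O \right)} = O + O^{2}$
$w{\left(z{\left(4 \right)} \right)} \frac{-1 - 2}{-4 - 5} = - 2 \left(1 - 2\right) \frac{-1 - 2}{-4 - 5} = \left(-2\right) \left(-1\right) \frac{1}{-9} \left(-3\right) = 2 \left(\left(- \frac{1}{9}\right) \left(-3\right)\right) = 2 \cdot \frac{1}{3} = \frac{2}{3}$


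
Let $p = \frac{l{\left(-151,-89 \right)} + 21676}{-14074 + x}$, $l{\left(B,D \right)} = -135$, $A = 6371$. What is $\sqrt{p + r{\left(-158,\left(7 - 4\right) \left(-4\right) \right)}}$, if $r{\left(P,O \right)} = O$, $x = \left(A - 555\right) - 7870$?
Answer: $\frac{i \sqrt{1505539}}{336} \approx 3.6518 i$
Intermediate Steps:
$x = -2054$ ($x = \left(6371 - 555\right) - 7870 = 5816 - 7870 = -2054$)
$p = - \frac{21541}{16128}$ ($p = \frac{-135 + 21676}{-14074 - 2054} = \frac{21541}{-16128} = 21541 \left(- \frac{1}{16128}\right) = - \frac{21541}{16128} \approx -1.3356$)
$\sqrt{p + r{\left(-158,\left(7 - 4\right) \left(-4\right) \right)}} = \sqrt{- \frac{21541}{16128} + \left(7 - 4\right) \left(-4\right)} = \sqrt{- \frac{21541}{16128} + 3 \left(-4\right)} = \sqrt{- \frac{21541}{16128} - 12} = \sqrt{- \frac{215077}{16128}} = \frac{i \sqrt{1505539}}{336}$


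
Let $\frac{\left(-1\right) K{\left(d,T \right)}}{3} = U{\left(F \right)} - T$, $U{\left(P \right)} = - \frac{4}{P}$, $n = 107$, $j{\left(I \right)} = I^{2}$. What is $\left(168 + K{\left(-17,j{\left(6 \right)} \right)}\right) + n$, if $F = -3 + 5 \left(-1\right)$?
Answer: $\frac{763}{2} \approx 381.5$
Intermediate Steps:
$F = -8$ ($F = -3 - 5 = -8$)
$K{\left(d,T \right)} = - \frac{3}{2} + 3 T$ ($K{\left(d,T \right)} = - 3 \left(- \frac{4}{-8} - T\right) = - 3 \left(\left(-4\right) \left(- \frac{1}{8}\right) - T\right) = - 3 \left(\frac{1}{2} - T\right) = - \frac{3}{2} + 3 T$)
$\left(168 + K{\left(-17,j{\left(6 \right)} \right)}\right) + n = \left(168 - \left(\frac{3}{2} - 3 \cdot 6^{2}\right)\right) + 107 = \left(168 + \left(- \frac{3}{2} + 3 \cdot 36\right)\right) + 107 = \left(168 + \left(- \frac{3}{2} + 108\right)\right) + 107 = \left(168 + \frac{213}{2}\right) + 107 = \frac{549}{2} + 107 = \frac{763}{2}$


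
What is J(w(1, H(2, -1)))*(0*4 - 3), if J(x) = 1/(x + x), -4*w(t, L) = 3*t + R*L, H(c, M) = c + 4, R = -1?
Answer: -2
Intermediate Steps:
H(c, M) = 4 + c
w(t, L) = -3*t/4 + L/4 (w(t, L) = -(3*t - L)/4 = -(-L + 3*t)/4 = -3*t/4 + L/4)
J(x) = 1/(2*x)
J(w(1, H(2, -1)))*(0*4 - 3) = (1/(2*(-¾*1 + (4 + 2)/4)))*(0*4 - 3) = (1/(2*(-¾ + (¼)*6)))*(0 - 3) = (1/(2*(-¾ + 3/2)))*(-3) = (1/(2*(¾)))*(-3) = ((½)*(4/3))*(-3) = (⅔)*(-3) = -2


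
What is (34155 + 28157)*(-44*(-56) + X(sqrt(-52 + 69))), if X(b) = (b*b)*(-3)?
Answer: 150358856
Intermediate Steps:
X(b) = -3*b**2 (X(b) = b**2*(-3) = -3*b**2)
(34155 + 28157)*(-44*(-56) + X(sqrt(-52 + 69))) = (34155 + 28157)*(-44*(-56) - 3*(sqrt(-52 + 69))**2) = 62312*(2464 - 3*(sqrt(17))**2) = 62312*(2464 - 3*17) = 62312*(2464 - 51) = 62312*2413 = 150358856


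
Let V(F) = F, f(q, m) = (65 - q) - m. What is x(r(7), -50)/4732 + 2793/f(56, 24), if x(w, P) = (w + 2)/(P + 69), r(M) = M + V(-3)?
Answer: -41852159/224770 ≈ -186.20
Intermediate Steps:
f(q, m) = 65 - m - q
r(M) = -3 + M (r(M) = M - 3 = -3 + M)
x(w, P) = (2 + w)/(69 + P)
x(r(7), -50)/4732 + 2793/f(56, 24) = ((2 + (-3 + 7))/(69 - 50))/4732 + 2793/(65 - 1*24 - 1*56) = ((2 + 4)/19)*(1/4732) + 2793/(65 - 24 - 56) = ((1/19)*6)*(1/4732) + 2793/(-15) = (6/19)*(1/4732) + 2793*(-1/15) = 3/44954 - 931/5 = -41852159/224770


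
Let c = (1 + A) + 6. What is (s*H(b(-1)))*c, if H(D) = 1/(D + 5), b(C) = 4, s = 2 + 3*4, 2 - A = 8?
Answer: 14/9 ≈ 1.5556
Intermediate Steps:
A = -6 (A = 2 - 1*8 = 2 - 8 = -6)
s = 14 (s = 2 + 12 = 14)
H(D) = 1/(5 + D)
c = 1 (c = (1 - 6) + 6 = -5 + 6 = 1)
(s*H(b(-1)))*c = (14/(5 + 4))*1 = (14/9)*1 = 14/9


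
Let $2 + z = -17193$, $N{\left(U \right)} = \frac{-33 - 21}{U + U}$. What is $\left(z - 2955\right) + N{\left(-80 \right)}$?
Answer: $- \frac{1611973}{80} \approx -20150.0$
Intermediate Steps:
$N{\left(U \right)} = - \frac{27}{U}$ ($N{\left(U \right)} = - \frac{54}{2 U} = - 54 \frac{1}{2 U} = - \frac{27}{U}$)
$z = -17195$ ($z = -2 - 17193 = -17195$)
$\left(z - 2955\right) + N{\left(-80 \right)} = \left(-17195 - 2955\right) - \frac{27}{-80} = -20150 - - \frac{27}{80} = -20150 + \frac{27}{80} = - \frac{1611973}{80}$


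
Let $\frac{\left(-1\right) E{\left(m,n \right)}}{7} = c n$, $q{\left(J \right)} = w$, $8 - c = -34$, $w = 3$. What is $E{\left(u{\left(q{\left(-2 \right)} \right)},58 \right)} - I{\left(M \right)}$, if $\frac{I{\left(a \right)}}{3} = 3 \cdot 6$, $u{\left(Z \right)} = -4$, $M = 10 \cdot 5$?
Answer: $-17106$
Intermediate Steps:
$c = 42$ ($c = 8 - -34 = 8 + 34 = 42$)
$M = 50$
$q{\left(J \right)} = 3$
$I{\left(a \right)} = 54$ ($I{\left(a \right)} = 3 \cdot 3 \cdot 6 = 3 \cdot 18 = 54$)
$E{\left(m,n \right)} = - 294 n$ ($E{\left(m,n \right)} = - 7 \cdot 42 n = - 294 n$)
$E{\left(u{\left(q{\left(-2 \right)} \right)},58 \right)} - I{\left(M \right)} = \left(-294\right) 58 - 54 = -17052 - 54 = -17106$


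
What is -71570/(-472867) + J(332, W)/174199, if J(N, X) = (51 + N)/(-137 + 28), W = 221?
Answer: 1358767936809/8978652480097 ≈ 0.15133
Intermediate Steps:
J(N, X) = -51/109 - N/109 (J(N, X) = (51 + N)/(-109) = (51 + N)*(-1/109) = -51/109 - N/109)
-71570/(-472867) + J(332, W)/174199 = -71570/(-472867) + (-51/109 - 1/109*332)/174199 = -71570*(-1/472867) + (-51/109 - 332/109)*(1/174199) = 71570/472867 - 383/109*1/174199 = 71570/472867 - 383/18987691 = 1358767936809/8978652480097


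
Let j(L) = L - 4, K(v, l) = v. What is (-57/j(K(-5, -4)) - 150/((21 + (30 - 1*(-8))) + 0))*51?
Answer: 11407/59 ≈ 193.34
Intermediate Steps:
j(L) = -4 + L
(-57/j(K(-5, -4)) - 150/((21 + (30 - 1*(-8))) + 0))*51 = (-57/(-4 - 5) - 150/((21 + (30 - 1*(-8))) + 0))*51 = (-57/(-9) - 150/((21 + (30 + 8)) + 0))*51 = (-57*(-⅑) - 150/((21 + 38) + 0))*51 = (19/3 - 150/(59 + 0))*51 = (19/3 - 150/59)*51 = (671/177)*51 = 11407/59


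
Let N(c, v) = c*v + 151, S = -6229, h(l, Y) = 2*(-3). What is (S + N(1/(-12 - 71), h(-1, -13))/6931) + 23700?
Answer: 10050607122/575273 ≈ 17471.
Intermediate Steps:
h(l, Y) = -6
N(c, v) = 151 + c*v
(S + N(1/(-12 - 71), h(-1, -13))/6931) + 23700 = (-6229 + (151 - 6/(-12 - 71))/6931) + 23700 = (-6229 + (151 - 6/(-83))*(1/6931)) + 23700 = (-6229 + (151 - 1/83*(-6))*(1/6931)) + 23700 = (-6229 + (151 + 6/83)*(1/6931)) + 23700 = (-6229 + (12539/83)*(1/6931)) + 23700 = (-6229 + 12539/575273) + 23700 = -3583362978/575273 + 23700 = 10050607122/575273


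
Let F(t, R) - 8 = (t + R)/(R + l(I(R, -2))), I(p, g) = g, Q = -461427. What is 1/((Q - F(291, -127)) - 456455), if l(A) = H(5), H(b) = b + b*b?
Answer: -97/89035166 ≈ -1.0895e-6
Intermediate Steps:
H(b) = b + b²
l(A) = 30 (l(A) = 5*(1 + 5) = 5*6 = 30)
F(t, R) = 8 + (R + t)/(30 + R) (F(t, R) = 8 + (t + R)/(R + 30) = 8 + (R + t)/(30 + R))
1/((Q - F(291, -127)) - 456455) = 1/((-461427 - (240 + 291 + 9*(-127))/(30 - 127)) - 456455) = 1/((-461427 - (240 + 291 - 1143)/(-97)) - 456455) = 1/((-461427 - (-1)*(-612)/97) - 456455) = 1/((-461427 - 1*612/97) - 456455) = 1/((-461427 - 612/97) - 456455) = 1/(-44759031/97 - 456455) = 1/(-89035166/97) = -97/89035166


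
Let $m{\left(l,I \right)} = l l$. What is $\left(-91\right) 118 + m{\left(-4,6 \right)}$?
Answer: $-10722$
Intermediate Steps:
$m{\left(l,I \right)} = l^{2}$
$\left(-91\right) 118 + m{\left(-4,6 \right)} = \left(-91\right) 118 + \left(-4\right)^{2} = -10738 + 16 = -10722$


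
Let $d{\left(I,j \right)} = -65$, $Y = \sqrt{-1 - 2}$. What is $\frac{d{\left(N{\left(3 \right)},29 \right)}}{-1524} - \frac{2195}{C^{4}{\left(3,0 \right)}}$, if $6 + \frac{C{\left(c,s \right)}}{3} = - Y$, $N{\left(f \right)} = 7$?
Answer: $\frac{5 \left(- 7595 i + 277992 \sqrt{3}\right)}{370332 \left(- 73 i + 88 \sqrt{3}\right)} \approx 0.034955 + 0.016069 i$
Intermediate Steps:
$Y = i \sqrt{3}$ ($Y = \sqrt{-3} = i \sqrt{3} \approx 1.732 i$)
$C{\left(c,s \right)} = -18 - 3 i \sqrt{3}$ ($C{\left(c,s \right)} = -18 + 3 \left(- i \sqrt{3}\right) = -18 - 3 i \sqrt{3}$)
$\frac{d{\left(N{\left(3 \right)},29 \right)}}{-1524} - \frac{2195}{C^{4}{\left(3,0 \right)}} = - \frac{65}{-1524} - \frac{2195}{\left(-18 - 3 i \sqrt{3}\right)^{4}} = \left(-65\right) \left(- \frac{1}{1524}\right) - \frac{2195}{\left(-18 - 3 i \sqrt{3}\right)^{4}} = \frac{65}{1524} - \frac{2195}{\left(-18 - 3 i \sqrt{3}\right)^{4}}$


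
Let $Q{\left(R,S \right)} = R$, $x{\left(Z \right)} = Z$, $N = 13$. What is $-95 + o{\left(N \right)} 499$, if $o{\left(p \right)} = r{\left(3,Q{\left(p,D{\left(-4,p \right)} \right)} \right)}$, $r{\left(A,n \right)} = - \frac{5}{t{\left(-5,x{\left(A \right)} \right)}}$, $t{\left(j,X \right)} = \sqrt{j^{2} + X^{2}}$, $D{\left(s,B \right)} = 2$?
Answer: $-95 - \frac{2495 \sqrt{34}}{34} \approx -522.89$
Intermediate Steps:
$t{\left(j,X \right)} = \sqrt{X^{2} + j^{2}}$
$r{\left(A,n \right)} = - \frac{5}{\sqrt{25 + A^{2}}}$ ($r{\left(A,n \right)} = - \frac{5}{\sqrt{A^{2} + \left(-5\right)^{2}}} = - \frac{5}{\sqrt{A^{2} + 25}} = - \frac{5}{\sqrt{25 + A^{2}}}$)
$o{\left(p \right)} = - \frac{5 \sqrt{34}}{34}$ ($o{\left(p \right)} = - \frac{5}{\sqrt{25 + 3^{2}}} = - \frac{5}{\sqrt{25 + 9}} = - \frac{5}{\sqrt{34}} = - 5 \frac{\sqrt{34}}{34} = - \frac{5 \sqrt{34}}{34}$)
$-95 + o{\left(N \right)} 499 = -95 + - \frac{5 \sqrt{34}}{34} \cdot 499 = -95 - \frac{2495 \sqrt{34}}{34}$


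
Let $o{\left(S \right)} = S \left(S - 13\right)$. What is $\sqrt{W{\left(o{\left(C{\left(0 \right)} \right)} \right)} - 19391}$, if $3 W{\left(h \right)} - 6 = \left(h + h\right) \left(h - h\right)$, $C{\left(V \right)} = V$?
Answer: $i \sqrt{19389} \approx 139.24 i$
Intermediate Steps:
$o{\left(S \right)} = S \left(-13 + S\right)$
$W{\left(h \right)} = 2$ ($W{\left(h \right)} = 2 + \frac{\left(h + h\right) \left(h - h\right)}{3} = 2 + \frac{2 h 0}{3} = 2 + \frac{1}{3} \cdot 0 = 2 + 0 = 2$)
$\sqrt{W{\left(o{\left(C{\left(0 \right)} \right)} \right)} - 19391} = \sqrt{2 - 19391} = \sqrt{-19389} = i \sqrt{19389}$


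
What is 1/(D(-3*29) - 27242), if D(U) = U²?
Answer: -1/19673 ≈ -5.0831e-5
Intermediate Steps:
1/(D(-3*29) - 27242) = 1/((-3*29)² - 27242) = 1/((-87)² - 27242) = 1/(7569 - 27242) = 1/(-19673) = -1/19673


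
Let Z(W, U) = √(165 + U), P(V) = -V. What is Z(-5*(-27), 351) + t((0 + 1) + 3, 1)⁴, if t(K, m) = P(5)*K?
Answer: 160000 + 2*√129 ≈ 1.6002e+5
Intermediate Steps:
t(K, m) = -5*K (t(K, m) = (-1*5)*K = -5*K)
Z(-5*(-27), 351) + t((0 + 1) + 3, 1)⁴ = √(165 + 351) + (-5*((0 + 1) + 3))⁴ = √516 + (-5*(1 + 3))⁴ = 2*√129 + (-5*4)⁴ = 2*√129 + (-20)⁴ = 2*√129 + 160000 = 160000 + 2*√129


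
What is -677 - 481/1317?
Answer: -892090/1317 ≈ -677.37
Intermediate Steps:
-677 - 481/1317 = -892090/1317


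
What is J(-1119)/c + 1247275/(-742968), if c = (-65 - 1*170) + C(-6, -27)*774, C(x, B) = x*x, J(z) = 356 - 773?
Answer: -34770778631/20527462872 ≈ -1.6939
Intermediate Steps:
J(z) = -417
C(x, B) = x²
c = 27629 (c = (-65 - 1*170) + (-6)²*774 = (-65 - 170) + 36*774 = -235 + 27864 = 27629)
J(-1119)/c + 1247275/(-742968) = -417/27629 + 1247275/(-742968) = -417*1/27629 + 1247275*(-1/742968) = -417/27629 - 1247275/742968 = -34770778631/20527462872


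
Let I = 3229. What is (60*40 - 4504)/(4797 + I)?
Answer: -1052/4013 ≈ -0.26215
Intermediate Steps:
(60*40 - 4504)/(4797 + I) = (60*40 - 4504)/(4797 + 3229) = (2400 - 4504)/8026 = -2104*1/8026 = -1052/4013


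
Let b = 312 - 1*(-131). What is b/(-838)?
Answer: -443/838 ≈ -0.52864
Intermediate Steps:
b = 443 (b = 312 + 131 = 443)
b/(-838) = 443/(-838) = 443*(-1/838) = -443/838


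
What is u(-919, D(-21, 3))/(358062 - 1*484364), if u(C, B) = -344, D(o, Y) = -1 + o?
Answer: 172/63151 ≈ 0.0027236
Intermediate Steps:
u(-919, D(-21, 3))/(358062 - 1*484364) = -344/(358062 - 1*484364) = -344/(358062 - 484364) = -344/(-126302) = -344*(-1/126302) = 172/63151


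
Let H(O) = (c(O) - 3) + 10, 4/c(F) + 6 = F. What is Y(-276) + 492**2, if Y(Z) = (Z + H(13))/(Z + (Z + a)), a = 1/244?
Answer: 228220576252/942809 ≈ 2.4206e+5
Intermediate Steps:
a = 1/244 ≈ 0.0040984
c(F) = 4/(-6 + F)
H(O) = 7 + 4/(-6 + O) (H(O) = (4/(-6 + O) - 3) + 10 = (-3 + 4/(-6 + O)) + 10 = 7 + 4/(-6 + O))
Y(Z) = (53/7 + Z)/(1/244 + 2*Z) (Y(Z) = (Z + (-38 + 7*13)/(-6 + 13))/(Z + (Z + 1/244)) = (Z + (-38 + 91)/7)/(Z + (1/244 + Z)) = (Z + (1/7)*53)/(1/244 + 2*Z) = (Z + 53/7)/(1/244 + 2*Z) = (53/7 + Z)/(1/244 + 2*Z))
Y(-276) + 492**2 = 244*(53 + 7*(-276))/(7*(1 + 488*(-276))) + 492**2 = 244*(53 - 1932)/(7*(1 - 134688)) + 242064 = (244/7)*(-1879)/(-134687) + 242064 = (244/7)*(-1/134687)*(-1879) + 242064 = 458476/942809 + 242064 = 228220576252/942809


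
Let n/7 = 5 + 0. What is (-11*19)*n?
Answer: -7315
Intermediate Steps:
n = 35 (n = 7*(5 + 0) = 7*5 = 35)
(-11*19)*n = -11*19*35 = -209*35 = -7315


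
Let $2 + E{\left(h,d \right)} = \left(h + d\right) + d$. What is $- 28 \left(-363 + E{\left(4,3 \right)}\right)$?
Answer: $9940$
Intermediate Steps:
$E{\left(h,d \right)} = -2 + h + 2 d$ ($E{\left(h,d \right)} = -2 + \left(\left(h + d\right) + d\right) = -2 + \left(\left(d + h\right) + d\right) = -2 + \left(h + 2 d\right) = -2 + h + 2 d$)
$- 28 \left(-363 + E{\left(4,3 \right)}\right) = - 28 \left(-363 + \left(-2 + 4 + 2 \cdot 3\right)\right) = - 28 \left(-363 + \left(-2 + 4 + 6\right)\right) = - 28 \left(-363 + 8\right) = \left(-28\right) \left(-355\right) = 9940$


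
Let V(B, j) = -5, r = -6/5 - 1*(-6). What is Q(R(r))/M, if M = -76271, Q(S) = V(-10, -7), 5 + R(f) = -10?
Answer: 5/76271 ≈ 6.5556e-5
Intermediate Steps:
r = 24/5 (r = -6*1/5 + 6 = -6/5 + 6 = 24/5 ≈ 4.8000)
R(f) = -15 (R(f) = -5 - 10 = -15)
Q(S) = -5
Q(R(r))/M = -5/(-76271) = -5*(-1/76271) = 5/76271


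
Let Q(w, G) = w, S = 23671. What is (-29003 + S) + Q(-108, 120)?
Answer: -5440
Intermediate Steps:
(-29003 + S) + Q(-108, 120) = (-29003 + 23671) - 108 = -5332 - 108 = -5440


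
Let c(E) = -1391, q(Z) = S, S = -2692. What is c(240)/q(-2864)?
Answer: 1391/2692 ≈ 0.51672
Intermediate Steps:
q(Z) = -2692
c(240)/q(-2864) = -1391/(-2692) = -1391*(-1/2692) = 1391/2692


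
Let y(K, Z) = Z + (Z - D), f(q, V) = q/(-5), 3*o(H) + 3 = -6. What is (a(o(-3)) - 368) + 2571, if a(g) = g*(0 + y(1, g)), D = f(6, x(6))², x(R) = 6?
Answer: 55633/25 ≈ 2225.3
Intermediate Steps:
o(H) = -3 (o(H) = -1 + (⅓)*(-6) = -1 - 2 = -3)
f(q, V) = -q/5 (f(q, V) = q*(-⅕) = -q/5)
D = 36/25 (D = (-⅕*6)² = (-6/5)² = 36/25 ≈ 1.4400)
y(K, Z) = -36/25 + 2*Z (y(K, Z) = Z + (Z - 1*36/25) = Z + (Z - 36/25) = Z + (-36/25 + Z) = -36/25 + 2*Z)
a(g) = g*(-36/25 + 2*g) (a(g) = g*(0 + (-36/25 + 2*g)) = g*(-36/25 + 2*g))
(a(o(-3)) - 368) + 2571 = ((2/25)*(-3)*(-18 + 25*(-3)) - 368) + 2571 = ((2/25)*(-3)*(-18 - 75) - 368) + 2571 = ((2/25)*(-3)*(-93) - 368) + 2571 = (558/25 - 368) + 2571 = -8642/25 + 2571 = 55633/25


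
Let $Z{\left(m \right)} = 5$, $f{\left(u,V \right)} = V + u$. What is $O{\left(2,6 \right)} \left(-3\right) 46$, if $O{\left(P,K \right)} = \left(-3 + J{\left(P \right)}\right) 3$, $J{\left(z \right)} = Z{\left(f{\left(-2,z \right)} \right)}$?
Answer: $-828$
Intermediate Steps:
$J{\left(z \right)} = 5$
$O{\left(P,K \right)} = 6$ ($O{\left(P,K \right)} = \left(-3 + 5\right) 3 = 2 \cdot 3 = 6$)
$O{\left(2,6 \right)} \left(-3\right) 46 = 6 \left(-3\right) 46 = \left(-18\right) 46 = -828$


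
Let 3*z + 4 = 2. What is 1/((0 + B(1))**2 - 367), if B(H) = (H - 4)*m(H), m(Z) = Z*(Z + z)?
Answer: -1/366 ≈ -0.0027322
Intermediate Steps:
z = -2/3 (z = -4/3 + (1/3)*2 = -4/3 + 2/3 = -2/3 ≈ -0.66667)
m(Z) = Z*(-2/3 + Z) (m(Z) = Z*(Z - 2/3) = Z*(-2/3 + Z))
B(H) = H*(-4 + H)*(-2 + 3*H)/3 (B(H) = (H - 4)*(H*(-2 + 3*H)/3) = (-4 + H)*(H*(-2 + 3*H)/3) = H*(-4 + H)*(-2 + 3*H)/3)
1/((0 + B(1))**2 - 367) = 1/((0 + (1/3)*1*(-4 + 1)*(-2 + 3*1))**2 - 367) = 1/((0 + (1/3)*1*(-3)*(-2 + 3))**2 - 367) = 1/((0 + (1/3)*1*(-3)*1)**2 - 367) = 1/((0 - 1)**2 - 367) = 1/((-1)**2 - 367) = 1/(1 - 367) = 1/(-366) = -1/366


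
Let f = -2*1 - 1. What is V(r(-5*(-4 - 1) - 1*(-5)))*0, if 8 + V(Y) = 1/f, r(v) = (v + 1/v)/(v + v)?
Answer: 0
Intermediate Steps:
f = -3 (f = -2 - 1 = -3)
r(v) = (v + 1/v)/(2*v) (r(v) = (v + 1/v)/((2*v)) = (v + 1/v)*(1/(2*v)) = (v + 1/v)/(2*v))
V(Y) = -25/3 (V(Y) = -8 + 1/(-3) = -8 - ⅓ = -25/3)
V(r(-5*(-4 - 1) - 1*(-5)))*0 = -25/3*0 = 0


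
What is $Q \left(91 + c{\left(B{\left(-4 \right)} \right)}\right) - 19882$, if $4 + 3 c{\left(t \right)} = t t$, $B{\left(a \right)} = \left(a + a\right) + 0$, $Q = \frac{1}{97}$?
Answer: $- \frac{1928443}{97} \approx -19881.0$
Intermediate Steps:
$Q = \frac{1}{97} \approx 0.010309$
$B{\left(a \right)} = 2 a$ ($B{\left(a \right)} = 2 a + 0 = 2 a$)
$c{\left(t \right)} = - \frac{4}{3} + \frac{t^{2}}{3}$ ($c{\left(t \right)} = - \frac{4}{3} + \frac{t t}{3} = - \frac{4}{3} + \frac{t^{2}}{3}$)
$Q \left(91 + c{\left(B{\left(-4 \right)} \right)}\right) - 19882 = \frac{91 - \left(\frac{4}{3} - \frac{\left(2 \left(-4\right)\right)^{2}}{3}\right)}{97} - 19882 = \frac{91 - \left(\frac{4}{3} - \frac{\left(-8\right)^{2}}{3}\right)}{97} - 19882 = \frac{91 + \left(- \frac{4}{3} + \frac{1}{3} \cdot 64\right)}{97} - 19882 = \frac{91 + \left(- \frac{4}{3} + \frac{64}{3}\right)}{97} - 19882 = \frac{91 + 20}{97} - 19882 = \frac{1}{97} \cdot 111 - 19882 = \frac{111}{97} - 19882 = - \frac{1928443}{97}$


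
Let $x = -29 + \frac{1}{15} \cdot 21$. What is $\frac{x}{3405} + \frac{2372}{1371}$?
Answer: $\frac{13398034}{7780425} \approx 1.722$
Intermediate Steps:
$x = - \frac{138}{5}$ ($x = -29 + \frac{1}{15} \cdot 21 = -29 + \frac{7}{5} = - \frac{138}{5} \approx -27.6$)
$\frac{x}{3405} + \frac{2372}{1371} = - \frac{138}{5 \cdot 3405} + \frac{2372}{1371} = \left(- \frac{138}{5}\right) \frac{1}{3405} + 2372 \cdot \frac{1}{1371} = - \frac{46}{5675} + \frac{2372}{1371} = \frac{13398034}{7780425}$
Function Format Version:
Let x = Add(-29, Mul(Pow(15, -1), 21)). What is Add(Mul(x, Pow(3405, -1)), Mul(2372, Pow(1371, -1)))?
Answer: Rational(13398034, 7780425) ≈ 1.7220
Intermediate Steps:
x = Rational(-138, 5) (x = Add(-29, Mul(Rational(1, 15), 21)) = Add(-29, Rational(7, 5)) = Rational(-138, 5) ≈ -27.600)
Add(Mul(x, Pow(3405, -1)), Mul(2372, Pow(1371, -1))) = Add(Mul(Rational(-138, 5), Pow(3405, -1)), Mul(2372, Pow(1371, -1))) = Add(Mul(Rational(-138, 5), Rational(1, 3405)), Mul(2372, Rational(1, 1371))) = Add(Rational(-46, 5675), Rational(2372, 1371)) = Rational(13398034, 7780425)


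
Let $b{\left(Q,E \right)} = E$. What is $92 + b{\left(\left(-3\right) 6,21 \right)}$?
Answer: $113$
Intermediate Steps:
$92 + b{\left(\left(-3\right) 6,21 \right)} = 92 + 21 = 113$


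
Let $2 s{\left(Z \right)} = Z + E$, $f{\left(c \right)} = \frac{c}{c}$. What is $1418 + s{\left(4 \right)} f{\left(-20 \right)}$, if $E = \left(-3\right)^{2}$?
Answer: $\frac{2849}{2} \approx 1424.5$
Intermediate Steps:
$f{\left(c \right)} = 1$
$E = 9$
$s{\left(Z \right)} = \frac{9}{2} + \frac{Z}{2}$ ($s{\left(Z \right)} = \frac{Z + 9}{2} = \frac{9 + Z}{2} = \frac{9}{2} + \frac{Z}{2}$)
$1418 + s{\left(4 \right)} f{\left(-20 \right)} = 1418 + \left(\frac{9}{2} + \frac{1}{2} \cdot 4\right) 1 = 1418 + \left(\frac{9}{2} + 2\right) 1 = 1418 + \frac{13}{2} \cdot 1 = 1418 + \frac{13}{2} = \frac{2849}{2}$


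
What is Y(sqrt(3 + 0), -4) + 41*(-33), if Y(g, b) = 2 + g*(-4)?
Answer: -1351 - 4*sqrt(3) ≈ -1357.9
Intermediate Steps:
Y(g, b) = 2 - 4*g
Y(sqrt(3 + 0), -4) + 41*(-33) = (2 - 4*sqrt(3 + 0)) + 41*(-33) = (2 - 4*sqrt(3)) - 1353 = -1351 - 4*sqrt(3)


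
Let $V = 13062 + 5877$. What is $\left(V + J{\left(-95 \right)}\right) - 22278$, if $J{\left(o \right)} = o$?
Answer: $-3434$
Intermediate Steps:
$V = 18939$
$\left(V + J{\left(-95 \right)}\right) - 22278 = \left(18939 - 95\right) - 22278 = 18844 - 22278 = -3434$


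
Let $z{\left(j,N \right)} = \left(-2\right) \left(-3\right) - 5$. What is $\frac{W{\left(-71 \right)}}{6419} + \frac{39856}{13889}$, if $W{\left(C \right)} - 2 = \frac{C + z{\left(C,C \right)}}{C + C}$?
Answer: $\frac{18166790497}{6329897861} \approx 2.87$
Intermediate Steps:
$z{\left(j,N \right)} = 1$ ($z{\left(j,N \right)} = 6 - 5 = 1$)
$W{\left(C \right)} = 2 + \frac{1 + C}{2 C}$ ($W{\left(C \right)} = 2 + \frac{C + 1}{C + C} = 2 + \frac{1 + C}{2 C}$)
$\frac{W{\left(-71 \right)}}{6419} + \frac{39856}{13889} = \frac{\frac{1}{2} \frac{1}{-71} \left(1 + 5 \left(-71\right)\right)}{6419} + \frac{39856}{13889} = \frac{1}{2} \left(- \frac{1}{71}\right) \left(1 - 355\right) \frac{1}{6419} + 39856 \cdot \frac{1}{13889} = \frac{1}{2} \left(- \frac{1}{71}\right) \left(-354\right) \frac{1}{6419} + \frac{39856}{13889} = \frac{177}{71} \cdot \frac{1}{6419} + \frac{39856}{13889} = \frac{177}{455749} + \frac{39856}{13889} = \frac{18166790497}{6329897861}$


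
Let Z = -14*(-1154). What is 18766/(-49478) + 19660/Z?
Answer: 7608568/9083711 ≈ 0.83761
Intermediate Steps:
Z = 16156
18766/(-49478) + 19660/Z = 18766/(-49478) + 19660/16156 = 18766*(-1/49478) + 19660*(1/16156) = -853/2249 + 4915/4039 = 7608568/9083711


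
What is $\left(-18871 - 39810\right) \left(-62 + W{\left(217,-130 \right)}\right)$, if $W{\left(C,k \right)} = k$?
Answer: $11266752$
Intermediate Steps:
$\left(-18871 - 39810\right) \left(-62 + W{\left(217,-130 \right)}\right) = \left(-18871 - 39810\right) \left(-62 - 130\right) = \left(-58681\right) \left(-192\right) = 11266752$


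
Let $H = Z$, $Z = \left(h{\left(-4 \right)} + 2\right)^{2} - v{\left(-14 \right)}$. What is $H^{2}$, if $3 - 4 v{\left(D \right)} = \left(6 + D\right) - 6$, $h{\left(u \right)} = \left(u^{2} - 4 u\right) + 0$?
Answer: $\frac{21224449}{16} \approx 1.3265 \cdot 10^{6}$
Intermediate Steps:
$h{\left(u \right)} = u^{2} - 4 u$
$v{\left(D \right)} = \frac{3}{4} - \frac{D}{4}$ ($v{\left(D \right)} = \frac{3}{4} - \frac{\left(6 + D\right) - 6}{4} = \frac{3}{4} - \frac{D}{4}$)
$Z = \frac{4607}{4}$ ($Z = \left(- 4 \left(-4 - 4\right) + 2\right)^{2} - \left(\frac{3}{4} - - \frac{7}{2}\right) = \left(\left(-4\right) \left(-8\right) + 2\right)^{2} - \left(\frac{3}{4} + \frac{7}{2}\right) = \left(32 + 2\right)^{2} - \frac{17}{4} = 34^{2} - \frac{17}{4} = 1156 - \frac{17}{4} = \frac{4607}{4} \approx 1151.8$)
$H = \frac{4607}{4} \approx 1151.8$
$H^{2} = \left(\frac{4607}{4}\right)^{2} = \frac{21224449}{16}$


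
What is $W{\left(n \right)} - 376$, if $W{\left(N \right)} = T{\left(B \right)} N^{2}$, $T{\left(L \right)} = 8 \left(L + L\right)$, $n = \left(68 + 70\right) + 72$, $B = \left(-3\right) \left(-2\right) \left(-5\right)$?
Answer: $-21168376$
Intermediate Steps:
$B = -30$ ($B = 6 \left(-5\right) = -30$)
$n = 210$ ($n = 138 + 72 = 210$)
$T{\left(L \right)} = 16 L$ ($T{\left(L \right)} = 8 \cdot 2 L = 16 L$)
$W{\left(N \right)} = - 480 N^{2}$ ($W{\left(N \right)} = 16 \left(-30\right) N^{2} = - 480 N^{2}$)
$W{\left(n \right)} - 376 = - 480 \cdot 210^{2} - 376 = \left(-480\right) 44100 - 376 = -21168000 - 376 = -21168376$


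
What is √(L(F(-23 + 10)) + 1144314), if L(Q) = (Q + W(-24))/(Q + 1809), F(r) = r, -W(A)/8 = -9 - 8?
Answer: √922779442083/898 ≈ 1069.7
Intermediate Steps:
W(A) = 136 (W(A) = -8*(-9 - 8) = -8*(-17) = 136)
L(Q) = (136 + Q)/(1809 + Q) (L(Q) = (Q + 136)/(Q + 1809) = (136 + Q)/(1809 + Q))
√(L(F(-23 + 10)) + 1144314) = √((136 + (-23 + 10))/(1809 + (-23 + 10)) + 1144314) = √((136 - 13)/(1809 - 13) + 1144314) = √(123/1796 + 1144314) = √(2055188067/1796) = √922779442083/898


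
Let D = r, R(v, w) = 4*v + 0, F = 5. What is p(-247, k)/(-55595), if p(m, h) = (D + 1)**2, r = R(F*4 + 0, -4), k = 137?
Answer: -6561/55595 ≈ -0.11801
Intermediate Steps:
R(v, w) = 4*v
r = 80 (r = 4*(5*4 + 0) = 4*(20 + 0) = 4*20 = 80)
D = 80
p(m, h) = 6561 (p(m, h) = (80 + 1)**2 = 81**2 = 6561)
p(-247, k)/(-55595) = 6561/(-55595) = 6561*(-1/55595) = -6561/55595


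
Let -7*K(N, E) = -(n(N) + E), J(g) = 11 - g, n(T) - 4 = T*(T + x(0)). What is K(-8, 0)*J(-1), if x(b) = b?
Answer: 816/7 ≈ 116.57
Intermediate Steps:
n(T) = 4 + T**2 (n(T) = 4 + T*(T + 0) = 4 + T*T = 4 + T**2)
K(N, E) = 4/7 + E/7 + N**2/7 (K(N, E) = -(-1)*((4 + N**2) + E)/7 = -(-1)*(4 + E + N**2)/7 = -(-4 - E - N**2)/7 = 4/7 + E/7 + N**2/7)
K(-8, 0)*J(-1) = (4/7 + (1/7)*0 + (1/7)*(-8)**2)*(11 - 1*(-1)) = (4/7 + 0 + (1/7)*64)*(11 + 1) = (4/7 + 0 + 64/7)*12 = (68/7)*12 = 816/7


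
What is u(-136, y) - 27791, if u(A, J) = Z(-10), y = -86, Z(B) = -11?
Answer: -27802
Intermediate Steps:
u(A, J) = -11
u(-136, y) - 27791 = -11 - 27791 = -27802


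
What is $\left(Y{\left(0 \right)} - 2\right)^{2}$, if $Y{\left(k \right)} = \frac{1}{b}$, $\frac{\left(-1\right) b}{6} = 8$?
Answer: $\frac{9409}{2304} \approx 4.0838$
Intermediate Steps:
$b = -48$ ($b = \left(-6\right) 8 = -48$)
$Y{\left(k \right)} = - \frac{1}{48}$ ($Y{\left(k \right)} = \frac{1}{-48} = - \frac{1}{48}$)
$\left(Y{\left(0 \right)} - 2\right)^{2} = \left(- \frac{1}{48} - 2\right)^{2} = \left(- \frac{97}{48}\right)^{2} = \frac{9409}{2304}$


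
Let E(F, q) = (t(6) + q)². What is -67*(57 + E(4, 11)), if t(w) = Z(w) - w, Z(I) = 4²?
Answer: -33366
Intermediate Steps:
Z(I) = 16
t(w) = 16 - w
E(F, q) = (10 + q)² (E(F, q) = ((16 - 1*6) + q)² = ((16 - 6) + q)² = (10 + q)²)
-67*(57 + E(4, 11)) = -67*(57 + (10 + 11)²) = -67*(57 + 21²) = -67*(57 + 441) = -67*498 = -33366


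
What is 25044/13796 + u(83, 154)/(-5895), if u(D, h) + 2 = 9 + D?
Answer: 813293/451819 ≈ 1.8000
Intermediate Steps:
u(D, h) = 7 + D (u(D, h) = -2 + (9 + D) = 7 + D)
25044/13796 + u(83, 154)/(-5895) = 25044/13796 + (7 + 83)/(-5895) = 25044*(1/13796) + 90*(-1/5895) = 6261/3449 - 2/131 = 813293/451819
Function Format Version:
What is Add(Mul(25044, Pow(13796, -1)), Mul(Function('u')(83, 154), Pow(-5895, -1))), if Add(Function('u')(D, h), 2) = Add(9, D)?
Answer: Rational(813293, 451819) ≈ 1.8000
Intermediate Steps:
Function('u')(D, h) = Add(7, D) (Function('u')(D, h) = Add(-2, Add(9, D)) = Add(7, D))
Add(Mul(25044, Pow(13796, -1)), Mul(Function('u')(83, 154), Pow(-5895, -1))) = Add(Mul(25044, Pow(13796, -1)), Mul(Add(7, 83), Pow(-5895, -1))) = Add(Mul(25044, Rational(1, 13796)), Mul(90, Rational(-1, 5895))) = Add(Rational(6261, 3449), Rational(-2, 131)) = Rational(813293, 451819)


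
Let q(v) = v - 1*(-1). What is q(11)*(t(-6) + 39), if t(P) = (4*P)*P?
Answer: 2196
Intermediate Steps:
t(P) = 4*P²
q(v) = 1 + v (q(v) = v + 1 = 1 + v)
q(11)*(t(-6) + 39) = (1 + 11)*(4*(-6)² + 39) = 12*(4*36 + 39) = 12*(144 + 39) = 12*183 = 2196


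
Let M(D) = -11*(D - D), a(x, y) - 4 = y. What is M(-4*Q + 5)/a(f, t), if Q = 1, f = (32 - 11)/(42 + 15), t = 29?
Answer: 0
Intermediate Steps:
f = 7/19 (f = 21/57 = 21*(1/57) = 7/19 ≈ 0.36842)
a(x, y) = 4 + y
M(D) = 0 (M(D) = -11*0 = 0)
M(-4*Q + 5)/a(f, t) = 0/(4 + 29) = 0/33 = 0*(1/33) = 0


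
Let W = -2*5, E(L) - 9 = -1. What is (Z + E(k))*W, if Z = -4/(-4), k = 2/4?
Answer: -90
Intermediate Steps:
k = ½ (k = 2*(¼) = ½ ≈ 0.50000)
Z = 1 (Z = -4*(-¼) = 1)
E(L) = 8 (E(L) = 9 - 1 = 8)
W = -10
(Z + E(k))*W = (1 + 8)*(-10) = 9*(-10) = -90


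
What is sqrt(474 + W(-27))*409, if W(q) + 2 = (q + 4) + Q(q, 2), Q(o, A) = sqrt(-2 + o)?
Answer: 409*sqrt(449 + I*sqrt(29)) ≈ 8666.7 + 51.971*I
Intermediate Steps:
W(q) = 2 + q + sqrt(-2 + q) (W(q) = -2 + ((q + 4) + sqrt(-2 + q)) = -2 + ((4 + q) + sqrt(-2 + q)) = -2 + (4 + q + sqrt(-2 + q)) = 2 + q + sqrt(-2 + q))
sqrt(474 + W(-27))*409 = sqrt(474 + (2 - 27 + sqrt(-2 - 27)))*409 = sqrt(474 + (2 - 27 + sqrt(-29)))*409 = sqrt(474 + (2 - 27 + I*sqrt(29)))*409 = sqrt(474 + (-25 + I*sqrt(29)))*409 = sqrt(449 + I*sqrt(29))*409 = 409*sqrt(449 + I*sqrt(29))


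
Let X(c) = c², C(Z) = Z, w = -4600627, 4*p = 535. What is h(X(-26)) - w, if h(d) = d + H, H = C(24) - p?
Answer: 18404773/4 ≈ 4.6012e+6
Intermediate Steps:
p = 535/4 (p = (¼)*535 = 535/4 ≈ 133.75)
H = -439/4 (H = 24 - 1*535/4 = 24 - 535/4 = -439/4 ≈ -109.75)
h(d) = -439/4 + d (h(d) = d - 439/4 = -439/4 + d)
h(X(-26)) - w = (-439/4 + (-26)²) - 1*(-4600627) = (-439/4 + 676) + 4600627 = 2265/4 + 4600627 = 18404773/4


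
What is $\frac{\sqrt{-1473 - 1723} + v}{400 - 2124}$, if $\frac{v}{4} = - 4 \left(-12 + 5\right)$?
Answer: $- \frac{28}{431} - \frac{i \sqrt{799}}{862} \approx -0.064965 - 0.032792 i$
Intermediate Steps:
$v = 112$ ($v = 4 \left(- 4 \left(-12 + 5\right)\right) = 4 \left(\left(-4\right) \left(-7\right)\right) = 4 \cdot 28 = 112$)
$\frac{\sqrt{-1473 - 1723} + v}{400 - 2124} = \frac{\sqrt{-1473 - 1723} + 112}{400 - 2124} = \frac{\sqrt{-3196} + 112}{-1724} = \left(2 i \sqrt{799} + 112\right) \left(- \frac{1}{1724}\right) = \left(112 + 2 i \sqrt{799}\right) \left(- \frac{1}{1724}\right) = - \frac{28}{431} - \frac{i \sqrt{799}}{862}$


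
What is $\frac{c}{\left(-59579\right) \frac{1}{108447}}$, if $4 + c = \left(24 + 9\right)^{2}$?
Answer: $- \frac{117664995}{59579} \approx -1974.9$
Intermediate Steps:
$c = 1085$ ($c = -4 + \left(24 + 9\right)^{2} = -4 + 33^{2} = -4 + 1089 = 1085$)
$\frac{c}{\left(-59579\right) \frac{1}{108447}} = \frac{1085}{\left(-59579\right) \frac{1}{108447}} = \frac{1085}{- \frac{59579}{108447}} = 1085 \left(- \frac{108447}{59579}\right) = - \frac{117664995}{59579}$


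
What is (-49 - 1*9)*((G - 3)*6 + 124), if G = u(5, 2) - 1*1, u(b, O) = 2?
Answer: -6496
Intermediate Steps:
G = 1 (G = 2 - 1*1 = 2 - 1 = 1)
(-49 - 1*9)*((G - 3)*6 + 124) = (-49 - 1*9)*((1 - 3)*6 + 124) = (-49 - 9)*(-2*6 + 124) = -58*(-12 + 124) = -58*112 = -6496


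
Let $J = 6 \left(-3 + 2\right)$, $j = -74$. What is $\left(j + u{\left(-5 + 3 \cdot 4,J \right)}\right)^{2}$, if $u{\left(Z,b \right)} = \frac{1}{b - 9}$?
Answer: $\frac{1234321}{225} \approx 5485.9$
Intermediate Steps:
$J = -6$ ($J = 6 \left(-1\right) = -6$)
$u{\left(Z,b \right)} = \frac{1}{-9 + b}$
$\left(j + u{\left(-5 + 3 \cdot 4,J \right)}\right)^{2} = \left(-74 + \frac{1}{-9 - 6}\right)^{2} = \left(-74 + \frac{1}{-15}\right)^{2} = \left(-74 - \frac{1}{15}\right)^{2} = \left(- \frac{1111}{15}\right)^{2} = \frac{1234321}{225}$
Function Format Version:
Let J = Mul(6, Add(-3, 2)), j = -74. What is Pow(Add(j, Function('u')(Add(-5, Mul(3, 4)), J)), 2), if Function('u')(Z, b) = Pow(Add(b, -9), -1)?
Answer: Rational(1234321, 225) ≈ 5485.9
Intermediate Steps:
J = -6 (J = Mul(6, -1) = -6)
Function('u')(Z, b) = Pow(Add(-9, b), -1)
Pow(Add(j, Function('u')(Add(-5, Mul(3, 4)), J)), 2) = Pow(Add(-74, Pow(Add(-9, -6), -1)), 2) = Pow(Add(-74, Pow(-15, -1)), 2) = Pow(Add(-74, Rational(-1, 15)), 2) = Pow(Rational(-1111, 15), 2) = Rational(1234321, 225)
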